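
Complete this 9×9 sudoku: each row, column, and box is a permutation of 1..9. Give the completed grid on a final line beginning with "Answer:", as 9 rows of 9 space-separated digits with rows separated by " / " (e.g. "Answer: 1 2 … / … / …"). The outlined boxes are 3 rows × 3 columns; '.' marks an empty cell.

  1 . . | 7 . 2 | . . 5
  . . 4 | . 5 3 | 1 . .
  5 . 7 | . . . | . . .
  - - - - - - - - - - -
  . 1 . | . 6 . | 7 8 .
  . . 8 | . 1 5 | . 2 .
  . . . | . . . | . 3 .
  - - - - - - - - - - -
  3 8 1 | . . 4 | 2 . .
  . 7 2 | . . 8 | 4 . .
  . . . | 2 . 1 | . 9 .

Step 1. [r4c6∈{9}] only 9 remains possible at r4c6. So r4c6=9.
Step 2. [r8c1∈{6,9}] r8c1 is the only open cell in box 7 admitting 9. So r8c1=9.
Step 3. [r3c6∈{6}] r3c6 is down to just 6. So r3c6=6.
Step 4. [r6c5∈{2,4,7,8}] r6c5 is the only open cell in col 5 admitting 2 ⇒ r6c5=2.
Step 5. [r6c7∈{5,6,9}] 5 has one home in box 6: r6c7, so r6c7=5.
Step 6. [r4c9∈{4}] only 4 remains possible at r4c9, so r4c9=4.
Step 7. [r2c1∈{2,6,8}] across col 1, 8 lands solely at r2c1, so r2c1=8.
Step 8. [r2c4∈{9}] r2c4 is down to just 9 ⇒ r2c4=9.
Step 9. [r5c1∈{4,6,7}] r5c1 is the only open cell in row 5 admitting 7, so r5c1=7.
Step 10. [r9c2∈{4,5,6}] 5 has one home in col 2: r9c2. So r9c2=5.
Step 11. [r9c3∈{6}] only 6 remains possible at r9c3, so r9c3=6.
Step 12. [r6c3∈{9}] r6c3's peers cover all but 9. So r6c3=9.
Step 13. [r6c1∈{4,6}] across col 1, 6 lands solely at r6c1 ⇒ r6c1=6.
Step 14. [r1c3∈{3}] only 3 remains possible at r1c3 ⇒ r1c3=3.
Step 15. [r8c8∈{1,5,6}] in col 8, 1 fits only at r8c8 ⇒ r8c8=1.
Step 16. [r3c8∈{4}] r3c8 has the single candidate 4 ⇒ r3c8=4.
Step 17. [r1c8∈{6}] nothing but 6 survives at r1c8 ⇒ r1c8=6.
Step 18. [r3c5∈{8}] nothing but 8 survives at r3c5, so r3c5=8.
Step 19. [r8c5∈{3}] r8c5 has the single candidate 3 ⇒ r8c5=3.
Step 20. [r9c9∈{3,7,8}] r9c9 is the only open cell in col 9 admitting 8. So r9c9=8.
Step 21. [r3c9∈{2,3,9}] r3c9 is the only open cell in col 9 admitting 3, so r3c9=3.
Step 22. [r3c7∈{9}] r3c7 is down to just 9 ⇒ r3c7=9.
Step 23. [r8c9∈{6}] only 6 remains possible at r8c9. So r8c9=6.
Step 24. [r7c9∈{7}] only 7 remains possible at r7c9 ⇒ r7c9=7.
Step 25. [r6c2∈{4}] r6c2 has the single candidate 4, so r6c2=4.
Step 26. [r5c4∈{3,4}] 4 has one home in row 5: r5c4. So r5c4=4.
Step 27. [r8c4∈{5}] r8c4 has the single candidate 5. So r8c4=5.
Step 28. [r3c2∈{2}] r3c2 is down to just 2. So r3c2=2.
Step 29. [r7c8∈{5}] r7c8 is down to just 5 ⇒ r7c8=5.
Step 30. [r7c5∈{9}] r7c5's peers cover all but 9, so r7c5=9.
Step 31. [r7c4∈{6}] r7c4 has the single candidate 6, so r7c4=6.
Step 32. [r9c1∈{4}] r9c1 is down to just 4 ⇒ r9c1=4.
Step 33. [r2c8∈{7}] r2c8 is down to just 7, so r2c8=7.
Step 34. [r5c9∈{9}] r5c9's peers cover all but 9 ⇒ r5c9=9.
Step 35. [r9c5∈{7}] r9c5 is down to just 7, so r9c5=7.
Step 36. [r4c4∈{3}] r4c4 is down to just 3, so r4c4=3.
Step 37. [r2c9∈{2}] nothing but 2 survives at r2c9, so r2c9=2.
Step 38. [r5c7∈{6}] nothing but 6 survives at r5c7, so r5c7=6.
Step 39. [r3c4∈{1}] r3c4 is down to just 1 ⇒ r3c4=1.
Step 40. [r1c2∈{9}] r1c2 has the single candidate 9. So r1c2=9.
Step 41. [r6c9∈{1}] only 1 remains possible at r6c9 ⇒ r6c9=1.
Step 42. [r6c6∈{7}] r6c6's peers cover all but 7. So r6c6=7.
Step 43. [r1c5∈{4}] r1c5 has the single candidate 4, so r1c5=4.
Step 44. [r2c2∈{6}] r2c2 is down to just 6 ⇒ r2c2=6.
Step 45. [r4c1∈{2}] nothing but 2 survives at r4c1. So r4c1=2.
Step 46. [r1c7∈{8}] r1c7's peers cover all but 8. So r1c7=8.
Step 47. [r4c3∈{5}] only 5 remains possible at r4c3. So r4c3=5.
Step 48. [r6c4∈{8}] nothing but 8 survives at r6c4 ⇒ r6c4=8.
Step 49. [r5c2∈{3}] only 3 remains possible at r5c2, so r5c2=3.
Step 50. [r9c7∈{3}] r9c7 has the single candidate 3 ⇒ r9c7=3.

Answer: 1 9 3 7 4 2 8 6 5 / 8 6 4 9 5 3 1 7 2 / 5 2 7 1 8 6 9 4 3 / 2 1 5 3 6 9 7 8 4 / 7 3 8 4 1 5 6 2 9 / 6 4 9 8 2 7 5 3 1 / 3 8 1 6 9 4 2 5 7 / 9 7 2 5 3 8 4 1 6 / 4 5 6 2 7 1 3 9 8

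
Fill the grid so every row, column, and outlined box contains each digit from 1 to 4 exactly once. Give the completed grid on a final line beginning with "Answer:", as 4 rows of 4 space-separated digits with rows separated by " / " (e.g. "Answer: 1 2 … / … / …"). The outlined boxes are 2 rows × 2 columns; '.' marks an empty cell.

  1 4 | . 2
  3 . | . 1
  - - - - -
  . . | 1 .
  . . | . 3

Step 1. [r4c3∈{2,4}] across col 3, 2 lands solely at r4c3. So r4c3=2.
Step 2. [r3c1∈{2,4}] r3c1 is the only open cell in col 1 admitting 2. So r3c1=2.
Step 3. [r4c1∈{4}] r4c1's peers cover all but 4 ⇒ r4c1=4.
Step 4. [r2c2∈{2}] r2c2 has the single candidate 2, so r2c2=2.
Step 5. [r4c2∈{1}] only 1 remains possible at r4c2 ⇒ r4c2=1.
Step 6. [r2c3∈{4}] r2c3 is down to just 4 ⇒ r2c3=4.
Step 7. [r3c2∈{3}] nothing but 3 survives at r3c2, so r3c2=3.
Step 8. [r3c4∈{4}] r3c4 has the single candidate 4 ⇒ r3c4=4.
Step 9. [r1c3∈{3}] r1c3 is down to just 3. So r1c3=3.

Answer: 1 4 3 2 / 3 2 4 1 / 2 3 1 4 / 4 1 2 3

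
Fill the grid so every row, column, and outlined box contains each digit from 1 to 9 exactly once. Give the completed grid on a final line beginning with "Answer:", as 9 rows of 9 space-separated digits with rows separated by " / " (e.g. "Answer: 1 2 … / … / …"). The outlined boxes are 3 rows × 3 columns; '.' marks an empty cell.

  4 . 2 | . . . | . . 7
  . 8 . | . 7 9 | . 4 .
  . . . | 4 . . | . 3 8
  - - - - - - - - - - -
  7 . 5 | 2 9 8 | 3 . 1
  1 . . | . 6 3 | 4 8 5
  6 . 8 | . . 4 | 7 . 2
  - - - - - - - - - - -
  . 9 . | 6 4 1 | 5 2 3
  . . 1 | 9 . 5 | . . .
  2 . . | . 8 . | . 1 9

Step 1. [r9c7∈{6}] r9c7 has the single candidate 6. So r9c7=6.
Step 2. [r8c2∈{3,4,6,7}] row 8 places 6 nowhere but r8c2, so r8c2=6.
Step 3. [r9c2∈{3,4,5,7}] row 9 places 5 nowhere but r9c2, so r9c2=5.
Step 4. [r1c8∈{5,6,9}] across col 8, 5 lands solely at r1c8, so r1c8=5.
Step 5. [r3c1∈{5,9}] 9 has one home in col 1: r3c1. So r3c1=9.
Step 6. [r3c5∈{1,2,5}] row 3 places 5 nowhere but r3c5, so r3c5=5.
Step 7. [r9c3∈{3,4,7}] across row 9, 4 lands solely at r9c3, so r9c3=4.
Step 8. [r2c3∈{3,6}] r2c3 is the only open cell in col 3 admitting 3. So r2c3=3.
Step 9. [r1c2∈{1}] nothing but 1 survives at r1c2. So r1c2=1.
Step 10. [r9c4∈{3,7}] in row 9, 3 fits only at r9c4. So r9c4=3.
Step 11. [r3c6∈{2,6}] 2 has one home in col 6: r3c6, so r3c6=2.
Step 12. [r2c4∈{1}] r2c4 has the single candidate 1, so r2c4=1.
Step 13. [r7c1∈{8}] r7c1 has the single candidate 8. So r7c1=8.
Step 14. [r3c2∈{7}] r3c2's peers cover all but 7, so r3c2=7.
Step 15. [r4c2∈{4}] only 4 remains possible at r4c2, so r4c2=4.
Step 16. [r1c6∈{6}] nothing but 6 survives at r1c6 ⇒ r1c6=6.
Step 17. [r3c7∈{1}] r3c7's peers cover all but 1 ⇒ r3c7=1.
Step 18. [r8c1∈{3}] r8c1 is down to just 3 ⇒ r8c1=3.
Step 19. [r1c7∈{9}] r1c7 has the single candidate 9 ⇒ r1c7=9.
Step 20. [r6c4∈{5}] r6c4 is down to just 5, so r6c4=5.
Step 21. [r2c9∈{6}] r2c9 has the single candidate 6 ⇒ r2c9=6.
Step 22. [r8c5∈{2}] nothing but 2 survives at r8c5, so r8c5=2.
Step 23. [r5c4∈{7}] r5c4 is down to just 7 ⇒ r5c4=7.
Step 24. [r5c2∈{2}] nothing but 2 survives at r5c2, so r5c2=2.
Step 25. [r6c5∈{1}] r6c5 has the single candidate 1. So r6c5=1.
Step 26. [r9c6∈{7}] r9c6 has the single candidate 7 ⇒ r9c6=7.
Step 27. [r2c1∈{5}] r2c1 has the single candidate 5 ⇒ r2c1=5.
Step 28. [r8c7∈{8}] r8c7 has the single candidate 8. So r8c7=8.
Step 29. [r3c3∈{6}] only 6 remains possible at r3c3, so r3c3=6.
Step 30. [r1c5∈{3}] only 3 remains possible at r1c5, so r1c5=3.
Step 31. [r8c9∈{4}] r8c9 has the single candidate 4. So r8c9=4.
Step 32. [r6c8∈{9}] r6c8 has the single candidate 9 ⇒ r6c8=9.
Step 33. [r5c3∈{9}] r5c3 has the single candidate 9. So r5c3=9.
Step 34. [r7c3∈{7}] r7c3's peers cover all but 7, so r7c3=7.
Step 35. [r6c2∈{3}] r6c2's peers cover all but 3 ⇒ r6c2=3.
Step 36. [r4c8∈{6}] r4c8 is down to just 6. So r4c8=6.
Step 37. [r8c8∈{7}] r8c8's peers cover all but 7 ⇒ r8c8=7.
Step 38. [r1c4∈{8}] r1c4 is down to just 8, so r1c4=8.
Step 39. [r2c7∈{2}] only 2 remains possible at r2c7, so r2c7=2.

Answer: 4 1 2 8 3 6 9 5 7 / 5 8 3 1 7 9 2 4 6 / 9 7 6 4 5 2 1 3 8 / 7 4 5 2 9 8 3 6 1 / 1 2 9 7 6 3 4 8 5 / 6 3 8 5 1 4 7 9 2 / 8 9 7 6 4 1 5 2 3 / 3 6 1 9 2 5 8 7 4 / 2 5 4 3 8 7 6 1 9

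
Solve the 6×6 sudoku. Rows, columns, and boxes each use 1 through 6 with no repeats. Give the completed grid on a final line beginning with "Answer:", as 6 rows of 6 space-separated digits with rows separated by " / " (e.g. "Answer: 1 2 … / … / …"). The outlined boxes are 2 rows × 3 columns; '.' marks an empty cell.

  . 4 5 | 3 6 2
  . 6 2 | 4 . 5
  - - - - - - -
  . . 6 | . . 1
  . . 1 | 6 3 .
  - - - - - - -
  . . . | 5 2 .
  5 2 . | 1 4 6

Step 1. [r3c1∈{2,3,4}] across row 3, 4 lands solely at r3c1. So r3c1=4.
Step 2. [r6c3∈{3}] only 3 remains possible at r6c3 ⇒ r6c3=3.
Step 3. [r1c1∈{1}] r1c1 has the single candidate 1. So r1c1=1.
Step 4. [r4c2∈{5}] r4c2's peers cover all but 5, so r4c2=5.
Step 5. [r5c2∈{1}] r5c2 has the single candidate 1, so r5c2=1.
Step 6. [r4c1∈{2}] r4c1's peers cover all but 2, so r4c1=2.
Step 7. [r2c5∈{1}] r2c5 has the single candidate 1 ⇒ r2c5=1.
Step 8. [r5c1∈{6}] r5c1's peers cover all but 6, so r5c1=6.
Step 9. [r3c2∈{3}] only 3 remains possible at r3c2. So r3c2=3.
Step 10. [r4c6∈{4}] only 4 remains possible at r4c6, so r4c6=4.
Step 11. [r2c1∈{3}] r2c1's peers cover all but 3 ⇒ r2c1=3.
Step 12. [r5c6∈{3}] r5c6 has the single candidate 3 ⇒ r5c6=3.
Step 13. [r3c4∈{2}] r3c4 is down to just 2, so r3c4=2.
Step 14. [r3c5∈{5}] r3c5 is down to just 5 ⇒ r3c5=5.
Step 15. [r5c3∈{4}] nothing but 4 survives at r5c3. So r5c3=4.

Answer: 1 4 5 3 6 2 / 3 6 2 4 1 5 / 4 3 6 2 5 1 / 2 5 1 6 3 4 / 6 1 4 5 2 3 / 5 2 3 1 4 6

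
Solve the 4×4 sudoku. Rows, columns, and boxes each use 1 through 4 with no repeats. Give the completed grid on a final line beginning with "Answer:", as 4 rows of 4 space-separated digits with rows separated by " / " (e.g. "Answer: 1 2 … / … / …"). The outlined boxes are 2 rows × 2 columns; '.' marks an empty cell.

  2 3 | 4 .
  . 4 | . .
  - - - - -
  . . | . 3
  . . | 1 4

Step 1. [r3c3∈{2}] r3c3 is down to just 2. So r3c3=2.
Step 2. [r2c1∈{1}] only 1 remains possible at r2c1. So r2c1=1.
Step 3. [r3c1∈{4}] r3c1's peers cover all but 4. So r3c1=4.
Step 4. [r1c4∈{1}] r1c4 has the single candidate 1 ⇒ r1c4=1.
Step 5. [r2c3∈{3}] r2c3 has the single candidate 3, so r2c3=3.
Step 6. [r3c2∈{1}] only 1 remains possible at r3c2 ⇒ r3c2=1.
Step 7. [r4c2∈{2}] only 2 remains possible at r4c2, so r4c2=2.
Step 8. [r2c4∈{2}] r2c4 has the single candidate 2, so r2c4=2.
Step 9. [r4c1∈{3}] only 3 remains possible at r4c1, so r4c1=3.

Answer: 2 3 4 1 / 1 4 3 2 / 4 1 2 3 / 3 2 1 4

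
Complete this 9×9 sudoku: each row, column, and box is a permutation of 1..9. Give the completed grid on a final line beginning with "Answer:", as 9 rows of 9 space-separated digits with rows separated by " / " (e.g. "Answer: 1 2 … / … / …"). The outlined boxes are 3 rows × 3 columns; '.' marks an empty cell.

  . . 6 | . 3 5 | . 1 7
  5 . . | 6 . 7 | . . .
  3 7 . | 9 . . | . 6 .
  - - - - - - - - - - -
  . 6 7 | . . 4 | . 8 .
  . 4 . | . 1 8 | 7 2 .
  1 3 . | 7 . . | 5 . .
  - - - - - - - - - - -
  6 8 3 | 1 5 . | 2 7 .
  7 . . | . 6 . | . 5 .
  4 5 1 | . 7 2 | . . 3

Step 1. [r1c1∈{2,8,9}] in col 1, 8 fits only at r1c1, so r1c1=8.
Step 2. [r9c8∈{9}] r9c8's peers cover all but 9, so r9c8=9.
Step 3. [r7c9∈{4}] r7c9 has the single candidate 4, so r7c9=4.
Step 4. [r5c1∈{9}] r5c1 has the single candidate 9, so r5c1=9.
Step 5. [r4c7∈{1,3,9}] in box 6, 3 fits only at r4c7. So r4c7=3.
Step 6. [r4c1∈{2}] nothing but 2 survives at r4c1 ⇒ r4c1=2.
Step 7. [r1c4∈{2,4}] 2 has one home in col 4: r1c4, so r1c4=2.
Step 8. [r1c7∈{4,9}] 4 has one home in row 1: r1c7 ⇒ r1c7=4.
Step 9. [r3c7∈{8}] r3c7 is down to just 8 ⇒ r3c7=8.
Step 10. [r2c7∈{9}] r2c7 is down to just 9, so r2c7=9.
Step 11. [r8c3∈{2,9}] 9 has one home in col 3: r8c3. So r8c3=9.
Step 12. [r2c9∈{2}] r2c9 has the single candidate 2, so r2c9=2.
Step 13. [r4c5∈{9}] r4c5 has the single candidate 9. So r4c5=9.
Step 14. [r8c9∈{1,8}] across col 9, 8 lands solely at r8c9 ⇒ r8c9=8.
Step 15. [r2c3∈{4}] r2c3 has the single candidate 4, so r2c3=4.
Step 16. [r5c4∈{3,5}] row 5 places 3 nowhere but r5c4, so r5c4=3.
Step 17. [r5c9∈{6}] r5c9's peers cover all but 6. So r5c9=6.
Step 18. [r6c3∈{8}] r6c3's peers cover all but 8. So r6c3=8.
Step 19. [r6c8∈{4}] r6c8 has the single candidate 4 ⇒ r6c8=4.
Step 20. [r4c4∈{5}] r4c4 is down to just 5, so r4c4=5.
Step 21. [r8c4∈{4}] r8c4 has the single candidate 4 ⇒ r8c4=4.
Step 22. [r7c6∈{9}] r7c6's peers cover all but 9 ⇒ r7c6=9.
Step 23. [r6c5∈{2}] r6c5 is down to just 2 ⇒ r6c5=2.
Step 24. [r8c2∈{2}] only 2 remains possible at r8c2 ⇒ r8c2=2.
Step 25. [r2c5∈{8}] only 8 remains possible at r2c5 ⇒ r2c5=8.
Step 26. [r2c2∈{1}] r2c2 has the single candidate 1, so r2c2=1.
Step 27. [r2c8∈{3}] nothing but 3 survives at r2c8. So r2c8=3.
Step 28. [r8c6∈{3}] r8c6's peers cover all but 3 ⇒ r8c6=3.
Step 29. [r1c2∈{9}] r1c2 has the single candidate 9. So r1c2=9.
Step 30. [r9c7∈{6}] nothing but 6 survives at r9c7. So r9c7=6.
Step 31. [r4c9∈{1}] r4c9's peers cover all but 1. So r4c9=1.
Step 32. [r9c4∈{8}] only 8 remains possible at r9c4, so r9c4=8.
Step 33. [r8c7∈{1}] r8c7 has the single candidate 1 ⇒ r8c7=1.
Step 34. [r5c3∈{5}] nothing but 5 survives at r5c3, so r5c3=5.
Step 35. [r3c3∈{2}] only 2 remains possible at r3c3, so r3c3=2.
Step 36. [r3c6∈{1}] r3c6's peers cover all but 1, so r3c6=1.
Step 37. [r6c6∈{6}] r6c6 has the single candidate 6, so r6c6=6.
Step 38. [r6c9∈{9}] r6c9 has the single candidate 9, so r6c9=9.
Step 39. [r3c5∈{4}] only 4 remains possible at r3c5. So r3c5=4.
Step 40. [r3c9∈{5}] r3c9's peers cover all but 5 ⇒ r3c9=5.

Answer: 8 9 6 2 3 5 4 1 7 / 5 1 4 6 8 7 9 3 2 / 3 7 2 9 4 1 8 6 5 / 2 6 7 5 9 4 3 8 1 / 9 4 5 3 1 8 7 2 6 / 1 3 8 7 2 6 5 4 9 / 6 8 3 1 5 9 2 7 4 / 7 2 9 4 6 3 1 5 8 / 4 5 1 8 7 2 6 9 3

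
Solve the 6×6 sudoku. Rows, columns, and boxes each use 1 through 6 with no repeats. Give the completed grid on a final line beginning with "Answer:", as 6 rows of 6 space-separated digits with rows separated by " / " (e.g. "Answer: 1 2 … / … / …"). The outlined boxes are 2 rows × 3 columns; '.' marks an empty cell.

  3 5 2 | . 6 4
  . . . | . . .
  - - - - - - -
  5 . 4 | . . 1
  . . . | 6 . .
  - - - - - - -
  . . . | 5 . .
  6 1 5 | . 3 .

Step 1. [r3c5∈{2}] r3c5 has the single candidate 2 ⇒ r3c5=2.
Step 2. [r3c4∈{3}] r3c4's peers cover all but 3. So r3c4=3.
Step 3. [r6c6∈{2}] r6c6's peers cover all but 2 ⇒ r6c6=2.
Step 4. [r4c5∈{4,5}] 4 has one home in row 4: r4c5 ⇒ r4c5=4.
Step 5. [r2c5∈{1,5}] 5 has one home in col 5: r2c5. So r2c5=5.
Step 6. [r2c3∈{1,6}] col 3 places 6 nowhere but r2c3 ⇒ r2c3=6.
Step 7. [r2c1∈{1,4}] 1 has one home in box 1: r2c1, so r2c1=1.
Step 8. [r5c1∈{2,4}] 4 has one home in col 1: r5c1 ⇒ r5c1=4.
Step 9. [r5c3∈{3}] r5c3 is down to just 3. So r5c3=3.
Step 10. [r4c1∈{2}] nothing but 2 survives at r4c1, so r4c1=2.
Step 11. [r4c3∈{1}] nothing but 1 survives at r4c3 ⇒ r4c3=1.
Step 12. [r5c2∈{2}] nothing but 2 survives at r5c2, so r5c2=2.
Step 13. [r5c6∈{6}] nothing but 6 survives at r5c6. So r5c6=6.
Step 14. [r6c4∈{4}] r6c4's peers cover all but 4. So r6c4=4.
Step 15. [r2c6∈{3}] r2c6's peers cover all but 3 ⇒ r2c6=3.
Step 16. [r3c2∈{6}] r3c2 has the single candidate 6, so r3c2=6.
Step 17. [r4c6∈{5}] only 5 remains possible at r4c6. So r4c6=5.
Step 18. [r5c5∈{1}] r5c5 is down to just 1. So r5c5=1.
Step 19. [r4c2∈{3}] r4c2 has the single candidate 3, so r4c2=3.
Step 20. [r2c2∈{4}] r2c2's peers cover all but 4, so r2c2=4.
Step 21. [r2c4∈{2}] only 2 remains possible at r2c4, so r2c4=2.
Step 22. [r1c4∈{1}] nothing but 1 survives at r1c4. So r1c4=1.

Answer: 3 5 2 1 6 4 / 1 4 6 2 5 3 / 5 6 4 3 2 1 / 2 3 1 6 4 5 / 4 2 3 5 1 6 / 6 1 5 4 3 2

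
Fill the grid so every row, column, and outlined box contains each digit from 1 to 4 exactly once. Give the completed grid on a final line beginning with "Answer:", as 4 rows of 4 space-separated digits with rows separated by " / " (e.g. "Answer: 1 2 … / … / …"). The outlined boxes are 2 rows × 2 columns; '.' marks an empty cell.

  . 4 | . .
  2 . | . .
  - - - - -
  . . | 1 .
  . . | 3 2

Step 1. [r4c1∈{1,4}] r4c1 is the only open cell in row 4 admitting 4, so r4c1=4.
Step 2. [r1c1∈{1,3}] across col 1, 1 lands solely at r1c1 ⇒ r1c1=1.
Step 3. [r2c2∈{3}] nothing but 3 survives at r2c2, so r2c2=3.
Step 4. [r3c4∈{4}] r3c4 is down to just 4, so r3c4=4.
Step 5. [r2c4∈{1}] r2c4 has the single candidate 1, so r2c4=1.
Step 6. [r3c2∈{2}] r3c2 is down to just 2 ⇒ r3c2=2.
Step 7. [r1c4∈{3}] r1c4 is down to just 3 ⇒ r1c4=3.
Step 8. [r3c1∈{3}] r3c1 is down to just 3, so r3c1=3.
Step 9. [r1c3∈{2}] r1c3 has the single candidate 2. So r1c3=2.
Step 10. [r4c2∈{1}] nothing but 1 survives at r4c2. So r4c2=1.
Step 11. [r2c3∈{4}] r2c3 is down to just 4 ⇒ r2c3=4.

Answer: 1 4 2 3 / 2 3 4 1 / 3 2 1 4 / 4 1 3 2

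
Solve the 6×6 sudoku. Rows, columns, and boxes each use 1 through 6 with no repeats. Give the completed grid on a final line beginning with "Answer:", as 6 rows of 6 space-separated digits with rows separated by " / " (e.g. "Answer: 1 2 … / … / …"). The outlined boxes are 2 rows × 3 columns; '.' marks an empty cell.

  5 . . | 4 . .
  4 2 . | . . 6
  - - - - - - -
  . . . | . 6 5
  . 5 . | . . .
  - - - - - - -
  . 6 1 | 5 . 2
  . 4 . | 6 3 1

Step 1. [r2c3∈{3}] nothing but 3 survives at r2c3 ⇒ r2c3=3.
Step 2. [r2c4∈{1}] r2c4 has the single candidate 1, so r2c4=1.
Step 3. [r3c2∈{1,3}] r3c2 is the only open cell in col 2 admitting 3 ⇒ r3c2=3.
Step 4. [r3c4∈{2}] r3c4's peers cover all but 2, so r3c4=2.
Step 5. [r4c1∈{1,2,6}] in col 1, 6 fits only at r4c1 ⇒ r4c1=6.
Step 6. [r4c6∈{3,4}] across col 6, 4 lands solely at r4c6, so r4c6=4.
Step 7. [r6c1∈{2}] nothing but 2 survives at r6c1 ⇒ r6c1=2.
Step 8. [r3c3∈{4}] r3c3's peers cover all but 4 ⇒ r3c3=4.
Step 9. [r2c5∈{5}] only 5 remains possible at r2c5, so r2c5=5.
Step 10. [r1c5∈{2}] nothing but 2 survives at r1c5. So r1c5=2.
Step 11. [r3c1∈{1}] nothing but 1 survives at r3c1, so r3c1=1.
Step 12. [r5c1∈{3}] r5c1 has the single candidate 3. So r5c1=3.
Step 13. [r4c5∈{1}] r4c5's peers cover all but 1, so r4c5=1.
Step 14. [r1c6∈{3}] nothing but 3 survives at r1c6. So r1c6=3.
Step 15. [r1c2∈{1}] r1c2 has the single candidate 1, so r1c2=1.
Step 16. [r4c3∈{2}] r4c3 is down to just 2 ⇒ r4c3=2.
Step 17. [r6c3∈{5}] r6c3 is down to just 5, so r6c3=5.
Step 18. [r1c3∈{6}] only 6 remains possible at r1c3 ⇒ r1c3=6.
Step 19. [r4c4∈{3}] r4c4 has the single candidate 3, so r4c4=3.
Step 20. [r5c5∈{4}] r5c5 has the single candidate 4, so r5c5=4.

Answer: 5 1 6 4 2 3 / 4 2 3 1 5 6 / 1 3 4 2 6 5 / 6 5 2 3 1 4 / 3 6 1 5 4 2 / 2 4 5 6 3 1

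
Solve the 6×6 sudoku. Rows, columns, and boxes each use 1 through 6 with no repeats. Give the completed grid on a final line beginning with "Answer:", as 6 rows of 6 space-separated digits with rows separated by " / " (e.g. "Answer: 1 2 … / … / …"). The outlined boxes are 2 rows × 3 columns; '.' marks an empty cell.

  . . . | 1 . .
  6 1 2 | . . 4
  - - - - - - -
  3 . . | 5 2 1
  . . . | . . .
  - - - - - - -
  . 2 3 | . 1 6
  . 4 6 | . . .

Step 1. [r2c4∈{3}] r2c4's peers cover all but 3 ⇒ r2c4=3.
Step 2. [r4c5∈{3,4,6}] across col 5, 4 lands solely at r4c5 ⇒ r4c5=4.
Step 3. [r2c5∈{5}] r2c5 has the single candidate 5 ⇒ r2c5=5.
Step 4. [r6c6∈{2,3,5}] r6c6 is the only open cell in col 6 admitting 5. So r6c6=5.
Step 5. [r4c3∈{1,5}] across col 3, 1 lands solely at r4c3 ⇒ r4c3=1.
Step 6. [r1c3∈{4,5}] in col 3, 5 fits only at r1c3 ⇒ r1c3=5.
Step 7. [r4c2∈{5,6}] across col 2, 5 lands solely at r4c2. So r4c2=5.
Step 8. [r5c4∈{4}] only 4 remains possible at r5c4, so r5c4=4.
Step 9. [r6c1∈{1}] nothing but 1 survives at r6c1. So r6c1=1.
Step 10. [r1c5∈{6}] r1c5's peers cover all but 6 ⇒ r1c5=6.
Step 11. [r4c4∈{6}] r4c4 has the single candidate 6. So r4c4=6.
Step 12. [r3c3∈{4}] r3c3 is down to just 4, so r3c3=4.
Step 13. [r3c2∈{6}] nothing but 6 survives at r3c2. So r3c2=6.
Step 14. [r1c6∈{2}] nothing but 2 survives at r1c6 ⇒ r1c6=2.
Step 15. [r1c2∈{3}] nothing but 3 survives at r1c2 ⇒ r1c2=3.
Step 16. [r5c1∈{5}] r5c1 has the single candidate 5 ⇒ r5c1=5.
Step 17. [r4c1∈{2}] r4c1 has the single candidate 2 ⇒ r4c1=2.
Step 18. [r1c1∈{4}] only 4 remains possible at r1c1 ⇒ r1c1=4.
Step 19. [r6c4∈{2}] nothing but 2 survives at r6c4 ⇒ r6c4=2.
Step 20. [r6c5∈{3}] r6c5 has the single candidate 3 ⇒ r6c5=3.
Step 21. [r4c6∈{3}] r4c6 is down to just 3. So r4c6=3.

Answer: 4 3 5 1 6 2 / 6 1 2 3 5 4 / 3 6 4 5 2 1 / 2 5 1 6 4 3 / 5 2 3 4 1 6 / 1 4 6 2 3 5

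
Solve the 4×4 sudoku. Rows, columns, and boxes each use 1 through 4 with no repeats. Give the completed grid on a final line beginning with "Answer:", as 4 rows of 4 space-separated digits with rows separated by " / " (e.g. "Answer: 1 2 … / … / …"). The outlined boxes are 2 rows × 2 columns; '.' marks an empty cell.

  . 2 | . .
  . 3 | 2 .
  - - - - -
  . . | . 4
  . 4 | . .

Step 1. [r2c4∈{1}] nothing but 1 survives at r2c4, so r2c4=1.
Step 2. [r1c1∈{1,4}] across row 1, 1 lands solely at r1c1. So r1c1=1.
Step 3. [r3c1∈{2,3}] row 3 places 2 nowhere but r3c1. So r3c1=2.
Step 4. [r3c3∈{1,3}] 3 has one home in row 3: r3c3 ⇒ r3c3=3.
Step 5. [r2c1∈{4}] only 4 remains possible at r2c1, so r2c1=4.
Step 6. [r4c1∈{3}] r4c1 has the single candidate 3, so r4c1=3.
Step 7. [r1c3∈{4}] r1c3 is down to just 4. So r1c3=4.
Step 8. [r1c4∈{3}] only 3 remains possible at r1c4 ⇒ r1c4=3.
Step 9. [r4c4∈{2}] r4c4 is down to just 2. So r4c4=2.
Step 10. [r4c3∈{1}] only 1 remains possible at r4c3, so r4c3=1.
Step 11. [r3c2∈{1}] r3c2 has the single candidate 1 ⇒ r3c2=1.

Answer: 1 2 4 3 / 4 3 2 1 / 2 1 3 4 / 3 4 1 2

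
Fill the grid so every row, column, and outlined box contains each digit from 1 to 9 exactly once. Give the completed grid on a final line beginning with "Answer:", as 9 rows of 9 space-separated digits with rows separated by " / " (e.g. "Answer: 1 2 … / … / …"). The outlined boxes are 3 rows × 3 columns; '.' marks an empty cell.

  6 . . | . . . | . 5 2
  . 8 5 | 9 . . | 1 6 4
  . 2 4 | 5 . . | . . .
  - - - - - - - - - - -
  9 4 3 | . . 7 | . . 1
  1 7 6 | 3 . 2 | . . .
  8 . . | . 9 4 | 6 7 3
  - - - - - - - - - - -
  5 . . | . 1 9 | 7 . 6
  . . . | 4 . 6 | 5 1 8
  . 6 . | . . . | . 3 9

Step 1. [r8c5∈{2,3,7}] 3 has one home in box 8: r8c5. So r8c5=3.
Step 2. [r1c2∈{1,3,9}] across col 2, 1 lands solely at r1c2. So r1c2=1.
Step 3. [r4c5∈{5,6,8}] 5 has one home in row 4: r4c5, so r4c5=5.
Step 4. [r5c5∈{8}] r5c5 has the single candidate 8, so r5c5=8.
Step 5. [r1c3∈{7,9}] 9 has one home in box 1: r1c3, so r1c3=9.
Step 6. [r7c8∈{2,4}] in row 7, 4 fits only at r7c8, so r7c8=4.
Step 7. [r9c7∈{2}] r9c7 has the single candidate 2 ⇒ r9c7=2.
Step 8. [r9c5∈{7}] r9c5's peers cover all but 7. So r9c5=7.
Step 9. [r9c4∈{8}] nothing but 8 survives at r9c4 ⇒ r9c4=8.
Step 10. [r2c6∈{3}] only 3 remains possible at r2c6. So r2c6=3.
Step 11. [r4c7∈{8}] r4c7 is down to just 8, so r4c7=8.
Step 12. [r8c1∈{2,7}] col 1 places 2 nowhere but r8c1 ⇒ r8c1=2.
Step 13. [r5c8∈{9}] r5c8 is down to just 9 ⇒ r5c8=9.
Step 14. [r3c1∈{3,7}] across col 1, 3 lands solely at r3c1. So r3c1=3.
Step 15. [r3c6∈{1,8}] r3c6 is the only open cell in row 3 admitting 1 ⇒ r3c6=1.
Step 16. [r1c4∈{7}] only 7 remains possible at r1c4, so r1c4=7.
Step 17. [r4c8∈{2}] only 2 remains possible at r4c8, so r4c8=2.
Step 18. [r3c8∈{8}] nothing but 8 survives at r3c8, so r3c8=8.
Step 19. [r9c6∈{5}] r9c6 has the single candidate 5. So r9c6=5.
Step 20. [r9c1∈{4}] r9c1 has the single candidate 4. So r9c1=4.
Step 21. [r1c5∈{4}] only 4 remains possible at r1c5 ⇒ r1c5=4.
Step 22. [r7c2∈{3}] r7c2's peers cover all but 3, so r7c2=3.
Step 23. [r3c5∈{6}] r3c5 is down to just 6, so r3c5=6.
Step 24. [r7c4∈{2}] r7c4's peers cover all but 2 ⇒ r7c4=2.
Step 25. [r8c2∈{9}] r8c2 is down to just 9, so r8c2=9.
Step 26. [r3c7∈{9}] nothing but 9 survives at r3c7, so r3c7=9.
Step 27. [r5c9∈{5}] r5c9's peers cover all but 5. So r5c9=5.
Step 28. [r4c4∈{6}] r4c4's peers cover all but 6. So r4c4=6.
Step 29. [r1c7∈{3}] nothing but 3 survives at r1c7 ⇒ r1c7=3.
Step 30. [r7c3∈{8}] only 8 remains possible at r7c3. So r7c3=8.
Step 31. [r6c3∈{2}] r6c3 is down to just 2, so r6c3=2.
Step 32. [r1c6∈{8}] nothing but 8 survives at r1c6, so r1c6=8.
Step 33. [r2c1∈{7}] only 7 remains possible at r2c1. So r2c1=7.
Step 34. [r6c2∈{5}] nothing but 5 survives at r6c2. So r6c2=5.
Step 35. [r8c3∈{7}] only 7 remains possible at r8c3. So r8c3=7.
Step 36. [r3c9∈{7}] r3c9's peers cover all but 7 ⇒ r3c9=7.
Step 37. [r5c7∈{4}] nothing but 4 survives at r5c7. So r5c7=4.
Step 38. [r9c3∈{1}] r9c3's peers cover all but 1, so r9c3=1.
Step 39. [r6c4∈{1}] r6c4 is down to just 1. So r6c4=1.
Step 40. [r2c5∈{2}] r2c5's peers cover all but 2, so r2c5=2.

Answer: 6 1 9 7 4 8 3 5 2 / 7 8 5 9 2 3 1 6 4 / 3 2 4 5 6 1 9 8 7 / 9 4 3 6 5 7 8 2 1 / 1 7 6 3 8 2 4 9 5 / 8 5 2 1 9 4 6 7 3 / 5 3 8 2 1 9 7 4 6 / 2 9 7 4 3 6 5 1 8 / 4 6 1 8 7 5 2 3 9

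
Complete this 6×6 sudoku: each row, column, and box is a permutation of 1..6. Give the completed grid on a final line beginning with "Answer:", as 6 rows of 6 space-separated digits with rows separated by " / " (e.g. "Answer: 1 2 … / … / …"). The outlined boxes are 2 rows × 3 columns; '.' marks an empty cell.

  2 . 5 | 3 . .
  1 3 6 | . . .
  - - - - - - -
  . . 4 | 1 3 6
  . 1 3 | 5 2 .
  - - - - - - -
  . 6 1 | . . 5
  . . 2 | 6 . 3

Step 1. [r5c5∈{4}] r5c5 is down to just 4 ⇒ r5c5=4.
Step 2. [r2c4∈{2,4}] col 4 places 4 nowhere but r2c4. So r2c4=4.
Step 3. [r6c1∈{4,5}] r6c1 is the only open cell in col 1 admitting 4. So r6c1=4.
Step 4. [r3c1∈{5}] r3c1 has the single candidate 5, so r3c1=5.
Step 5. [r1c5∈{1,6}] in row 1, 6 fits only at r1c5. So r1c5=6.
Step 6. [r4c1∈{6}] only 6 remains possible at r4c1. So r4c1=6.
Step 7. [r6c5∈{1}] r6c5 is down to just 1 ⇒ r6c5=1.
Step 8. [r2c5∈{5}] r2c5's peers cover all but 5 ⇒ r2c5=5.
Step 9. [r5c4∈{2}] r5c4 is down to just 2, so r5c4=2.
Step 10. [r3c2∈{2}] r3c2 has the single candidate 2. So r3c2=2.
Step 11. [r4c6∈{4}] r4c6 has the single candidate 4, so r4c6=4.
Step 12. [r5c1∈{3}] r5c1 has the single candidate 3 ⇒ r5c1=3.
Step 13. [r6c2∈{5}] r6c2 has the single candidate 5. So r6c2=5.
Step 14. [r1c6∈{1}] r1c6 is down to just 1, so r1c6=1.
Step 15. [r1c2∈{4}] r1c2 is down to just 4, so r1c2=4.
Step 16. [r2c6∈{2}] nothing but 2 survives at r2c6 ⇒ r2c6=2.

Answer: 2 4 5 3 6 1 / 1 3 6 4 5 2 / 5 2 4 1 3 6 / 6 1 3 5 2 4 / 3 6 1 2 4 5 / 4 5 2 6 1 3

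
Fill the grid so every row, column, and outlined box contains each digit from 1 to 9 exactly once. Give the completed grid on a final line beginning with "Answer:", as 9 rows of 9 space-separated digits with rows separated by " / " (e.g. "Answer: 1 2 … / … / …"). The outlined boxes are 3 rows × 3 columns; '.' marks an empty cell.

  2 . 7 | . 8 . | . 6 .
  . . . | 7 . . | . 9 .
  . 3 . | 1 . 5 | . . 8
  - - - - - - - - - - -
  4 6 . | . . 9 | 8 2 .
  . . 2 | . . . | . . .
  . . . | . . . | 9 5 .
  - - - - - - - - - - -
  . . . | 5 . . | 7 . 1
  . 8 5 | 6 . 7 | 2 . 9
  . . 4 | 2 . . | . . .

Step 1. [r4c4∈{3}] only 3 remains possible at r4c4. So r4c4=3.
Step 2. [r5c8∈{1,3,4,7}] in col 8, 1 fits only at r5c8, so r5c8=1.
Step 3. [r3c7∈{4}] r3c7 is down to just 4. So r3c7=4.
Step 4. [r4c3∈{1}] r4c3's peers cover all but 1. So r4c3=1.
Step 5. [r6c2∈{7}] r6c2's peers cover all but 7 ⇒ r6c2=7.
Step 6. [r3c5∈{2,6,9}] across row 3, 2 lands solely at r3c5, so r3c5=2.
Step 7. [r9c1∈{1,3,6,7,9}] in row 9, 7 fits only at r9c1. So r9c1=7.
Step 8. [r6c6∈{1,2,4,6,8}] across row 6, 2 lands solely at r6c6. So r6c6=2.
Step 9. [r9c6∈{1,3,8}] r9c6 is the only open cell in col 6 admitting 1, so r9c6=1.
Step 10. [r9c2∈{9}] r9c2 is down to just 9 ⇒ r9c2=9.
Step 11. [r9c5∈{3}] r9c5 is down to just 3. So r9c5=3.
Step 12. [r8c5∈{4}] r8c5 is down to just 4. So r8c5=4.
Step 13. [r2c5∈{6}] nothing but 6 survives at r2c5, so r2c5=6.
Step 14. [r6c9∈{3,4,6}] 6 has one home in row 6: r6c9, so r6c9=6.
Step 15. [r5c1∈{3,5,8,9}] row 5 places 9 nowhere but r5c1, so r5c1=9.
Step 16. [r2c1∈{1,5,8}] in col 1, 5 fits only at r2c1 ⇒ r2c1=5.
Step 17. [r6c4∈{4,8}] 4 has one home in row 6: r6c4, so r6c4=4.
Step 18. [r5c7∈{3}] r5c7 has the single candidate 3. So r5c7=3.
Step 19. [r2c7∈{1}] r2c7 is down to just 1 ⇒ r2c7=1.
Step 20. [r4c9∈{7}] r4c9 has the single candidate 7. So r4c9=7.
Step 21. [r2c2∈{4}] only 4 remains possible at r2c2, so r2c2=4.
Step 22. [r8c8∈{3}] r8c8 is down to just 3 ⇒ r8c8=3.
Step 23. [r2c6∈{3}] r2c6 has the single candidate 3, so r2c6=3.
Step 24. [r3c1∈{6}] r3c1's peers cover all but 6 ⇒ r3c1=6.
Step 25. [r6c1∈{3,8}] in col 1, 8 fits only at r6c1, so r6c1=8.
Step 26. [r9c9∈{5}] r9c9 has the single candidate 5. So r9c9=5.
Step 27. [r7c6∈{8}] only 8 remains possible at r7c6, so r7c6=8.
Step 28. [r5c5∈{5,7}] across row 5, 7 lands solely at r5c5, so r5c5=7.
Step 29. [r7c3∈{3,6}] row 7 places 6 nowhere but r7c3, so r7c3=6.
Step 30. [r7c5∈{9}] nothing but 9 survives at r7c5 ⇒ r7c5=9.
Step 31. [r7c1∈{3}] r7c1 is down to just 3. So r7c1=3.
Step 32. [r1c9∈{3}] r1c9's peers cover all but 3. So r1c9=3.
Step 33. [r1c4∈{9}] nothing but 9 survives at r1c4, so r1c4=9.
Step 34. [r2c9∈{2}] r2c9 is down to just 2, so r2c9=2.
Step 35. [r1c7∈{5}] r1c7 has the single candidate 5, so r1c7=5.
Step 36. [r1c6∈{4}] r1c6 has the single candidate 4, so r1c6=4.
Step 37. [r2c3∈{8}] only 8 remains possible at r2c3, so r2c3=8.
Step 38. [r5c2∈{5}] only 5 remains possible at r5c2. So r5c2=5.
Step 39. [r7c2∈{2}] r7c2 is down to just 2 ⇒ r7c2=2.
Step 40. [r9c7∈{6}] r9c7's peers cover all but 6 ⇒ r9c7=6.
Step 41. [r5c9∈{4}] r5c9 has the single candidate 4. So r5c9=4.
Step 42. [r3c8∈{7}] r3c8 has the single candidate 7. So r3c8=7.
Step 43. [r5c4∈{8}] r5c4's peers cover all but 8 ⇒ r5c4=8.
Step 44. [r6c5∈{1}] r6c5 has the single candidate 1, so r6c5=1.
Step 45. [r7c8∈{4}] r7c8 is down to just 4 ⇒ r7c8=4.
Step 46. [r5c6∈{6}] r5c6's peers cover all but 6 ⇒ r5c6=6.
Step 47. [r4c5∈{5}] r4c5 has the single candidate 5 ⇒ r4c5=5.
Step 48. [r1c2∈{1}] only 1 remains possible at r1c2, so r1c2=1.
Step 49. [r3c3∈{9}] only 9 remains possible at r3c3, so r3c3=9.
Step 50. [r6c3∈{3}] r6c3 has the single candidate 3. So r6c3=3.
Step 51. [r8c1∈{1}] r8c1 has the single candidate 1. So r8c1=1.
Step 52. [r9c8∈{8}] r9c8 has the single candidate 8 ⇒ r9c8=8.

Answer: 2 1 7 9 8 4 5 6 3 / 5 4 8 7 6 3 1 9 2 / 6 3 9 1 2 5 4 7 8 / 4 6 1 3 5 9 8 2 7 / 9 5 2 8 7 6 3 1 4 / 8 7 3 4 1 2 9 5 6 / 3 2 6 5 9 8 7 4 1 / 1 8 5 6 4 7 2 3 9 / 7 9 4 2 3 1 6 8 5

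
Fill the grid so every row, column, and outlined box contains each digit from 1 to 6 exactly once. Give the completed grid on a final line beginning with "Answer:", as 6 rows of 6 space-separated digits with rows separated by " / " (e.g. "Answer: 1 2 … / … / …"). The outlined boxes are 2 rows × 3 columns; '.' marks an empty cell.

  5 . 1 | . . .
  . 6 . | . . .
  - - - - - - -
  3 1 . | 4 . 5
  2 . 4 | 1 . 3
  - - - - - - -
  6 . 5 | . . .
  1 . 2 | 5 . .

Step 1. [r1c2∈{2,3,4}] across col 2, 2 lands solely at r1c2, so r1c2=2.
Step 2. [r2c5∈{1,2,3,4,5}] across row 2, 5 lands solely at r2c5 ⇒ r2c5=5.
Step 3. [r5c5∈{1,2,3,4}] in col 5, 1 fits only at r5c5 ⇒ r5c5=1.
Step 4. [r1c4∈{3,6}] in col 4, 6 fits only at r1c4. So r1c4=6.
Step 5. [r1c6∈{4}] nothing but 4 survives at r1c6, so r1c6=4.
Step 6. [r6c5∈{3,4,6}] r6c5 is the only open cell in col 5 admitting 4, so r6c5=4.
Step 7. [r5c4∈{2,3}] r5c4 is the only open cell in box 6 admitting 3. So r5c4=3.
Step 8. [r5c6∈{2}] r5c6 is down to just 2 ⇒ r5c6=2.
Step 9. [r3c5∈{2,6}] r3c5 is the only open cell in row 3 admitting 2, so r3c5=2.
Step 10. [r3c3∈{6}] only 6 remains possible at r3c3. So r3c3=6.
Step 11. [r4c2∈{5}] r4c2 is down to just 5, so r4c2=5.
Step 12. [r2c6∈{1}] r2c6 has the single candidate 1 ⇒ r2c6=1.
Step 13. [r1c5∈{3}] only 3 remains possible at r1c5 ⇒ r1c5=3.
Step 14. [r2c3∈{3}] r2c3's peers cover all but 3, so r2c3=3.
Step 15. [r5c2∈{4}] nothing but 4 survives at r5c2. So r5c2=4.
Step 16. [r2c4∈{2}] only 2 remains possible at r2c4. So r2c4=2.
Step 17. [r6c2∈{3}] r6c2's peers cover all but 3 ⇒ r6c2=3.
Step 18. [r6c6∈{6}] only 6 remains possible at r6c6. So r6c6=6.
Step 19. [r4c5∈{6}] r4c5's peers cover all but 6. So r4c5=6.
Step 20. [r2c1∈{4}] r2c1 has the single candidate 4, so r2c1=4.

Answer: 5 2 1 6 3 4 / 4 6 3 2 5 1 / 3 1 6 4 2 5 / 2 5 4 1 6 3 / 6 4 5 3 1 2 / 1 3 2 5 4 6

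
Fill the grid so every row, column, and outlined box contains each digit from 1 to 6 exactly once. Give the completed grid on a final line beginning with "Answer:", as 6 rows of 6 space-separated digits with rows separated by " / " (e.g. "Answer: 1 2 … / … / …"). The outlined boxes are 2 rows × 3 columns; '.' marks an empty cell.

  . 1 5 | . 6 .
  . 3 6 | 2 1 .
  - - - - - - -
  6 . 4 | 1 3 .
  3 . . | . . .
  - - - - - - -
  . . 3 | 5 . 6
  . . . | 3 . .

Step 1. [r4c5∈{2,4,5}] in col 5, 5 fits only at r4c5, so r4c5=5.
Step 2. [r4c2∈{2}] r4c2's peers cover all but 2, so r4c2=2.
Step 3. [r6c3∈{1,2}] in col 3, 2 fits only at r6c3. So r6c3=2.
Step 4. [r2c1∈{4}] r2c1 has the single candidate 4 ⇒ r2c1=4.
Step 5. [r4c6∈{4}] r4c6's peers cover all but 4. So r4c6=4.
Step 6. [r6c2∈{4,5,6}] across row 6, 6 lands solely at r6c2. So r6c2=6.
Step 7. [r6c1∈{1,5}] r6c1 is the only open cell in row 6 admitting 5. So r6c1=5.
Step 8. [r6c5∈{4}] only 4 remains possible at r6c5, so r6c5=4.
Step 9. [r4c3∈{1}] only 1 remains possible at r4c3, so r4c3=1.
Step 10. [r5c2∈{4}] r5c2 has the single candidate 4. So r5c2=4.
Step 11. [r3c2∈{5}] r3c2's peers cover all but 5. So r3c2=5.
Step 12. [r4c4∈{6}] r4c4 has the single candidate 6. So r4c4=6.
Step 13. [r1c4∈{4}] r1c4 has the single candidate 4 ⇒ r1c4=4.
Step 14. [r5c1∈{1}] r5c1 is down to just 1. So r5c1=1.
Step 15. [r5c5∈{2}] r5c5's peers cover all but 2, so r5c5=2.
Step 16. [r2c6∈{5}] only 5 remains possible at r2c6. So r2c6=5.
Step 17. [r1c6∈{3}] only 3 remains possible at r1c6. So r1c6=3.
Step 18. [r6c6∈{1}] nothing but 1 survives at r6c6, so r6c6=1.
Step 19. [r3c6∈{2}] r3c6's peers cover all but 2 ⇒ r3c6=2.
Step 20. [r1c1∈{2}] r1c1's peers cover all but 2, so r1c1=2.

Answer: 2 1 5 4 6 3 / 4 3 6 2 1 5 / 6 5 4 1 3 2 / 3 2 1 6 5 4 / 1 4 3 5 2 6 / 5 6 2 3 4 1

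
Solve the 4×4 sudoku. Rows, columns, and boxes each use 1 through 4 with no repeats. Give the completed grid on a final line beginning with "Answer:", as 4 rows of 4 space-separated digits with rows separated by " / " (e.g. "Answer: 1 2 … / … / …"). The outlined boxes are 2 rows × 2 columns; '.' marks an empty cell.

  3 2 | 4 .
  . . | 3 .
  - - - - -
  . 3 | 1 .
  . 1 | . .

Step 1. [r4c3∈{2}] r4c3 is down to just 2. So r4c3=2.
Step 2. [r4c1∈{4}] nothing but 4 survives at r4c1. So r4c1=4.
Step 3. [r1c4∈{1}] r1c4 is down to just 1, so r1c4=1.
Step 4. [r2c2∈{4}] only 4 remains possible at r2c2, so r2c2=4.
Step 5. [r4c4∈{3}] r4c4 is down to just 3. So r4c4=3.
Step 6. [r2c1∈{1}] nothing but 1 survives at r2c1. So r2c1=1.
Step 7. [r2c4∈{2}] only 2 remains possible at r2c4, so r2c4=2.
Step 8. [r3c1∈{2}] r3c1's peers cover all but 2, so r3c1=2.
Step 9. [r3c4∈{4}] r3c4 is down to just 4. So r3c4=4.

Answer: 3 2 4 1 / 1 4 3 2 / 2 3 1 4 / 4 1 2 3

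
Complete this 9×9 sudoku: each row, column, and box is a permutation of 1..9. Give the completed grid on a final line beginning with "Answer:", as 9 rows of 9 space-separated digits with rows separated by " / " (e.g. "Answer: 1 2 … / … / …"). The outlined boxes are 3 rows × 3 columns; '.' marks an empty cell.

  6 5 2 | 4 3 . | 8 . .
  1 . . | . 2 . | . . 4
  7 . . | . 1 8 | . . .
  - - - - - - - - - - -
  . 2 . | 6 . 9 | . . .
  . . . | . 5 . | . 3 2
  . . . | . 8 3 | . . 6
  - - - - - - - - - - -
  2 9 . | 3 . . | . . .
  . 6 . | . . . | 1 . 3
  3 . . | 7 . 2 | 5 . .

Step 1. [r4c3∈{1,3,4,5,7,8}] in row 4, 3 fits only at r4c3, so r4c3=3.
Step 2. [r4c5∈{4,7}] 7 has one home in col 5: r4c5. So r4c5=7.
Step 3. [r5c6∈{1,4}] in box 5, 4 fits only at r5c6, so r5c6=4.
Step 4. [r4c7∈{4}] r4c7 has the single candidate 4 ⇒ r4c7=4.
Step 5. [r8c6∈{5}] r8c6's peers cover all but 5, so r8c6=5.
Step 6. [r7c3∈{1,4,5,7,8}] in row 7, 5 fits only at r7c3 ⇒ r7c3=5.
Step 7. [r8c8∈{2,4,7,8,9}] across row 8, 2 lands solely at r8c8. So r8c8=2.
Step 8. [r8c3∈{4,7,8}] in row 8, 7 fits only at r8c3. So r8c3=7.
Step 9. [r2c6∈{6,7}] box 2 places 6 nowhere but r2c6 ⇒ r2c6=6.
Step 10. [r3c7∈{2,3,6,9}] r3c7 is the only open cell in row 3 admitting 2, so r3c7=2.
Step 11. [r3c8∈{5,6,9}] across row 3, 6 lands solely at r3c8, so r3c8=6.
Step 12. [r5c3∈{1,6,8,9}] across row 5, 6 lands solely at r5c3, so r5c3=6.
Step 13. [r2c7∈{3,7,9}] across col 7, 3 lands solely at r2c7. So r2c7=3.
Step 14. [r2c8∈{5,7,9}] row 2 places 7 nowhere but r2c8. So r2c8=7.
Step 15. [r9c5∈{4,6,9}] in row 9, 6 fits only at r9c5. So r9c5=6.
Step 16. [r3c9∈{5,9}] across box 3, 5 lands solely at r3c9, so r3c9=5.
Step 17. [r2c2∈{8}] r2c2 has the single candidate 8 ⇒ r2c2=8.
Step 18. [r9c3∈{1,4,8}] col 3 places 8 nowhere but r9c3 ⇒ r9c3=8.
Step 19. [r6c3∈{1,4,9}] r6c3 is the only open cell in col 3 admitting 1 ⇒ r6c3=1.
Step 20. [r3c4∈{9}] r3c4 has the single candidate 9, so r3c4=9.
Step 21. [r8c1∈{4}] r8c1 has the single candidate 4, so r8c1=4.
Step 22. [r5c2∈{7}] nothing but 7 survives at r5c2, so r5c2=7.
Step 23. [r5c7∈{9}] nothing but 9 survives at r5c7. So r5c7=9.
Step 24. [r6c8∈{5}] only 5 remains possible at r6c8. So r6c8=5.
Step 25. [r9c8∈{4,9}] r9c8 is the only open cell in row 9 admitting 4. So r9c8=4.
Step 26. [r1c8∈{1,9}] 9 has one home in col 8: r1c8. So r1c8=9.
Step 27. [r4c8∈{1,8}] col 8 places 1 nowhere but r4c8 ⇒ r4c8=1.
Step 28. [r7c9∈{7,8}] in col 9, 7 fits only at r7c9. So r7c9=7.
Step 29. [r5c1∈{8}] r5c1's peers cover all but 8. So r5c1=8.
Step 30. [r6c2∈{4}] r6c2 has the single candidate 4. So r6c2=4.
Step 31. [r3c2∈{3}] r3c2's peers cover all but 3. So r3c2=3.
Step 32. [r6c7∈{7}] nothing but 7 survives at r6c7 ⇒ r6c7=7.
Step 33. [r2c3∈{9}] nothing but 9 survives at r2c3 ⇒ r2c3=9.
Step 34. [r7c7∈{6}] r7c7 is down to just 6. So r7c7=6.
Step 35. [r4c9∈{8}] nothing but 8 survives at r4c9, so r4c9=8.
Step 36. [r5c4∈{1}] nothing but 1 survives at r5c4, so r5c4=1.
Step 37. [r4c1∈{5}] r4c1 is down to just 5, so r4c1=5.
Step 38. [r9c2∈{1}] nothing but 1 survives at r9c2. So r9c2=1.
Step 39. [r9c9∈{9}] r9c9 has the single candidate 9. So r9c9=9.
Step 40. [r8c4∈{8}] r8c4 has the single candidate 8, so r8c4=8.
Step 41. [r1c6∈{7}] only 7 remains possible at r1c6. So r1c6=7.
Step 42. [r3c3∈{4}] nothing but 4 survives at r3c3, so r3c3=4.
Step 43. [r7c8∈{8}] r7c8's peers cover all but 8 ⇒ r7c8=8.
Step 44. [r6c1∈{9}] only 9 remains possible at r6c1. So r6c1=9.
Step 45. [r8c5∈{9}] r8c5 has the single candidate 9. So r8c5=9.
Step 46. [r7c5∈{4}] only 4 remains possible at r7c5 ⇒ r7c5=4.
Step 47. [r1c9∈{1}] r1c9's peers cover all but 1. So r1c9=1.
Step 48. [r2c4∈{5}] nothing but 5 survives at r2c4. So r2c4=5.
Step 49. [r6c4∈{2}] r6c4's peers cover all but 2 ⇒ r6c4=2.
Step 50. [r7c6∈{1}] nothing but 1 survives at r7c6, so r7c6=1.

Answer: 6 5 2 4 3 7 8 9 1 / 1 8 9 5 2 6 3 7 4 / 7 3 4 9 1 8 2 6 5 / 5 2 3 6 7 9 4 1 8 / 8 7 6 1 5 4 9 3 2 / 9 4 1 2 8 3 7 5 6 / 2 9 5 3 4 1 6 8 7 / 4 6 7 8 9 5 1 2 3 / 3 1 8 7 6 2 5 4 9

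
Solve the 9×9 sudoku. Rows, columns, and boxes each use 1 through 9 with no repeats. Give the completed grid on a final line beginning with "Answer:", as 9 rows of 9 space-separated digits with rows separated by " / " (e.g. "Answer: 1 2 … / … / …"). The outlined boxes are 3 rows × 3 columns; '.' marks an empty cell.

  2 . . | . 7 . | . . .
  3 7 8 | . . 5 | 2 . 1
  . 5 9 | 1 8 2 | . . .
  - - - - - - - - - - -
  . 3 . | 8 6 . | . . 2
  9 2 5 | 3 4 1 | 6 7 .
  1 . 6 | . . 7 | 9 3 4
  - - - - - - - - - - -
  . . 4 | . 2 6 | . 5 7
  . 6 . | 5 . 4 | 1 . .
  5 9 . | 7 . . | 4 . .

Step 1. [r1c9∈{3,5,6,8,9}] r1c9 is the only open cell in col 9 admitting 5, so r1c9=5.
Step 2. [r2c5∈{9}] r2c5's peers cover all but 9 ⇒ r2c5=9.
Step 3. [r7c7∈{3,8}] 3 has one home in row 7: r7c7, so r7c7=3.
Step 4. [r1c8∈{4,6,8,9}] across row 1, 9 lands solely at r1c8 ⇒ r1c8=9.
Step 5. [r7c2∈{1,8}] across row 7, 1 lands solely at r7c2. So r7c2=1.
Step 6. [r3c1∈{4,6}] across col 1, 6 lands solely at r3c1. So r3c1=6.
Step 7. [r2c8∈{4,6}] across box 3, 6 lands solely at r2c8 ⇒ r2c8=6.
Step 8. [r8c5∈{3}] r8c5 has the single candidate 3. So r8c5=3.
Step 9. [r5c9∈{8}] only 8 remains possible at r5c9 ⇒ r5c9=8.
Step 10. [r4c3∈{7}] nothing but 7 survives at r4c3, so r4c3=7.
Step 11. [r8c3∈{2}] r8c3 has the single candidate 2 ⇒ r8c3=2.
Step 12. [r8c8∈{8}] r8c8 is down to just 8, so r8c8=8.
Step 13. [r1c4∈{4,6}] in row 1, 6 fits only at r1c4, so r1c4=6.
Step 14. [r1c7∈{8}] r1c7's peers cover all but 8, so r1c7=8.
Step 15. [r1c3∈{1}] r1c3 has the single candidate 1, so r1c3=1.
Step 16. [r6c5∈{5}] nothing but 5 survives at r6c5 ⇒ r6c5=5.
Step 17. [r3c7∈{7}] r3c7's peers cover all but 7. So r3c7=7.
Step 18. [r9c9∈{6}] nothing but 6 survives at r9c9 ⇒ r9c9=6.
Step 19. [r2c4∈{4}] nothing but 4 survives at r2c4. So r2c4=4.
Step 20. [r7c4∈{9}] r7c4's peers cover all but 9. So r7c4=9.
Step 21. [r4c8∈{1}] nothing but 1 survives at r4c8. So r4c8=1.
Step 22. [r1c2∈{4}] only 4 remains possible at r1c2 ⇒ r1c2=4.
Step 23. [r4c6∈{9}] r4c6 has the single candidate 9, so r4c6=9.
Step 24. [r6c2∈{8}] only 8 remains possible at r6c2 ⇒ r6c2=8.
Step 25. [r9c8∈{2}] r9c8 is down to just 2, so r9c8=2.
Step 26. [r1c6∈{3}] r1c6's peers cover all but 3, so r1c6=3.
Step 27. [r9c5∈{1}] r9c5 has the single candidate 1. So r9c5=1.
Step 28. [r3c9∈{3}] r3c9 is down to just 3. So r3c9=3.
Step 29. [r3c8∈{4}] nothing but 4 survives at r3c8, so r3c8=4.
Step 30. [r9c6∈{8}] only 8 remains possible at r9c6, so r9c6=8.
Step 31. [r9c3∈{3}] nothing but 3 survives at r9c3. So r9c3=3.
Step 32. [r7c1∈{8}] r7c1's peers cover all but 8, so r7c1=8.
Step 33. [r8c9∈{9}] nothing but 9 survives at r8c9 ⇒ r8c9=9.
Step 34. [r4c1∈{4}] r4c1 is down to just 4 ⇒ r4c1=4.
Step 35. [r6c4∈{2}] r6c4's peers cover all but 2, so r6c4=2.
Step 36. [r4c7∈{5}] r4c7 is down to just 5, so r4c7=5.
Step 37. [r8c1∈{7}] only 7 remains possible at r8c1 ⇒ r8c1=7.

Answer: 2 4 1 6 7 3 8 9 5 / 3 7 8 4 9 5 2 6 1 / 6 5 9 1 8 2 7 4 3 / 4 3 7 8 6 9 5 1 2 / 9 2 5 3 4 1 6 7 8 / 1 8 6 2 5 7 9 3 4 / 8 1 4 9 2 6 3 5 7 / 7 6 2 5 3 4 1 8 9 / 5 9 3 7 1 8 4 2 6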